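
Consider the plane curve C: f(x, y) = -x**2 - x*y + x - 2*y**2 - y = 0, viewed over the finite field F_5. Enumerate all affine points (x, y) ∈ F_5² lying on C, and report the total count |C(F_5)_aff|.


Affine F_5-points: {(0, 0), (0, 2), (1, 0), (1, 4), (4, 2), (4, 3)}; count = 6.

For each of the 25 pairs (x, y) ∈ F_5², evaluate f(x, y) mod 5. Record the zeros.
  x = 0: [0↦0, 1↦2, 2↦0, 3↦4, 4↦4]  zeros at y ∈ {0, 2}
  x = 1: [0↦0, 1↦1, 2↦3, 3↦1, 4↦0]  zeros at y ∈ {0, 4}
  x = 2: [0↦3, 1↦3, 2↦4, 3↦1, 4↦4]  zeros at y ∈ ∅
  x = 3: [0↦4, 1↦3, 2↦3, 3↦4, 4↦1]  zeros at y ∈ ∅
  x = 4: [0↦3, 1↦1, 2↦0, 3↦0, 4↦1]  zeros at y ∈ {2, 3}
Collecting zeros: affine points = {(0, 0), (0, 2), (1, 0), (1, 4), (4, 2), (4, 3)}.
Total count |C(F_5)_aff| = 6.


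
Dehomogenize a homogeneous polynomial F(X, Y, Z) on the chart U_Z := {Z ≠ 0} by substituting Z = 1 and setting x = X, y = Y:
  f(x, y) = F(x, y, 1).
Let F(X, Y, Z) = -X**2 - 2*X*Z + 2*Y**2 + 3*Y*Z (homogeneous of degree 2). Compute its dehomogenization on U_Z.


f(x, y) = -x**2 - 2*x + 2*y**2 + 3*y

On U_Z we set Z = 1. Each monomial c·X^i·Y^j·Z^k in F becomes c·x^i·y^j·1^k = c·x^i·y^j.
Substituting Z = 1: F(X, Y, 1) = -x**2 - 2*x + 2*y**2 + 3*y.
Note: deg(f) ≤ deg(F) = 2; strict inequality happens when F is divisible by Z (lost terms).


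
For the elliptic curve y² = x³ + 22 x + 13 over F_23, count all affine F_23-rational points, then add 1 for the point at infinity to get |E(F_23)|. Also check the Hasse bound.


Affine points = {(0, 6), (0, 17), (1, 6), (1, 17), (4, 2), (4, 21), (5, 8), (5, 15), (6, 4), (6, 19), (7, 2), (7, 21), (12, 2), (12, 21), (13, 9), (13, 14), (14, 11), (14, 12), (18, 10), (18, 13), (20, 9), (20, 14), (22, 6), (22, 17)}; affine count = 24; |E(F_23)| = 25.

Discriminant check: Δ ∝ 4a³ + 27b² = 4·22³ + 27·13² = 4·10648 + 27·169 ≡ 5 (mod 23). Nonzero ⇒ E is nonsingular.
For each x ∈ F_23, compute rhs = x³ + 22·x + 13 mod 23, then count y ∈ F_23 with y² ≡ rhs.
  x = 0: rhs = 13, matching y values: 6, 17 (2 points).
  x = 1: rhs = 13, matching y values: 6, 17 (2 points).
  x = 2: rhs = 19, matching y values: none (0 points).
  x = 3: rhs = 14, matching y values: none (0 points).
  x = 4: rhs = 4, matching y values: 2, 21 (2 points).
  x = 5: rhs = 18, matching y values: 8, 15 (2 points).
  x = 6: rhs = 16, matching y values: 4, 19 (2 points).
  x = 7: rhs = 4, matching y values: 2, 21 (2 points).
  x = 8: rhs = 11, matching y values: none (0 points).
  x = 9: rhs = 20, matching y values: none (0 points).
  x = 10: rhs = 14, matching y values: none (0 points).
  x = 11: rhs = 22, matching y values: none (0 points).
  x = 12: rhs = 4, matching y values: 2, 21 (2 points).
  x = 13: rhs = 12, matching y values: 9, 14 (2 points).
  x = 14: rhs = 6, matching y values: 11, 12 (2 points).
  x = 15: rhs = 15, matching y values: none (0 points).
  x = 16: rhs = 22, matching y values: none (0 points).
  x = 17: rhs = 10, matching y values: none (0 points).
  x = 18: rhs = 8, matching y values: 10, 13 (2 points).
  x = 19: rhs = 22, matching y values: none (0 points).
  x = 20: rhs = 12, matching y values: 9, 14 (2 points).
  x = 21: rhs = 7, matching y values: none (0 points).
  x = 22: rhs = 13, matching y values: 6, 17 (2 points).
Total affine count: 24.
Full point count |E(F_23)| = 24 + 1 = 25.
Hasse bound: |25 − (23+1)| = |1| = 1 ≤ 2√23 ≈ 9.5917 ✓.


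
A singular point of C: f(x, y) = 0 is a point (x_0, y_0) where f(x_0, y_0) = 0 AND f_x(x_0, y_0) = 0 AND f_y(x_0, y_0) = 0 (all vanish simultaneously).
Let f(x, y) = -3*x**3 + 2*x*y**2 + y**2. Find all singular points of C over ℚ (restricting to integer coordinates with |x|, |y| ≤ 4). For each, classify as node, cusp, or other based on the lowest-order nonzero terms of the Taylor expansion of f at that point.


Singular points: {(0, 0)}; classification: cusp.

Compute partial derivatives:
  f_x = -9*x**2 + 2*y**2.
  f_y = 4*x*y + 2*y.
Scan x_0 ∈ {−4, ..., 4}. For each x_0, f_y(x_0, y) is a polynomial in y; find its integer roots y ∈ {−4, ..., 4}, then test f_x and f at those candidates.
  x = -4: f_y(-4, y) = -14*y; vanishes at y ∈ {0}. (-4, 0): f_x = -144 ≠ 0.
  x = -3: f_y(-3, y) = -10*y; vanishes at y ∈ {0}. (-3, 0): f_x = -81 ≠ 0.
  x = -2: f_y(-2, y) = -6*y; vanishes at y ∈ {0}. (-2, 0): f_x = -36 ≠ 0.
  x = -1: f_y(-1, y) = -2*y; vanishes at y ∈ {0}. (-1, 0): f_x = -9 ≠ 0.
  x = 0: f_y(0, y) = 2*y; vanishes at y ∈ {0}. (0, 0): f_x = 0, f = 0 — SINGULAR.
  x = 1: f_y(1, y) = 6*y; vanishes at y ∈ {0}. (1, 0): f_x = -9 ≠ 0.
  x = 2: f_y(2, y) = 10*y; vanishes at y ∈ {0}. (2, 0): f_x = -36 ≠ 0.
  x = 3: f_y(3, y) = 14*y; vanishes at y ∈ {0}. (3, 0): f_x = -81 ≠ 0.
  x = 4: f_y(4, y) = 18*y; vanishes at y ∈ {0}. (4, 0): f_x = -144 ≠ 0.
Only singular point on the grid: (0, 0).
Classify: substitute x = 0 + u, y = 0 + v and expand: f = -3*u**3 + 2*u*v**2 + v**2.
No constant or linear terms (consistent with a singular point). Quadratic part: v**2. Cubic part: -3*u**3 + 2*u*v**2.
The quadratic part v**2 is a perfect square, so there is a single (double) tangent line v = 0, i.e. y = 0. Restricting the cubic part to that line (v = 0) leaves -3*u**3 ≠ 0, so f is not divisible by v and the branch is v² ≈ 3*u**3 to lowest order — this is a cusp.
Classification: cusp.


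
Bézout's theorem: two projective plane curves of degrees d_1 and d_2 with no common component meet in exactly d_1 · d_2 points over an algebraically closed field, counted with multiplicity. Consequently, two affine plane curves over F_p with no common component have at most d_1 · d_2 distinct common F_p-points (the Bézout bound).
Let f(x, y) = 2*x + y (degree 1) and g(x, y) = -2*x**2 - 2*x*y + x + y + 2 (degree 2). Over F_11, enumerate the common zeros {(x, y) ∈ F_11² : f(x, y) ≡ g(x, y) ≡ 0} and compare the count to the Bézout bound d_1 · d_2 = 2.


Common zeros: ∅; count = 0; Bézout bound = 2.

deg(f) = 1, deg(g) = 2, so Bézout bound = 2.
Scan x ∈ F_11. For each x, list the y ∈ F_11 with f(x, y) ≡ 0 and those with g(x, y) ≡ 0 (mod 11); the common zeros in that column are the intersection.
  x = 0: f ≡ 0 at y ∈ {0}; g ≡ 0 at y ∈ {9}; common: ∅.
  x = 1: f ≡ 0 at y ∈ {9}; g ≡ 0 at y ∈ {1}; common: ∅.
  x = 2: f ≡ 0 at y ∈ {7}; g ≡ 0 at y ∈ {6}; common: ∅.
  x = 3: f ≡ 0 at y ∈ {5}; g ≡ 0 at y ∈ {4}; common: ∅.
  x = 4: f ≡ 0 at y ∈ {3}; g ≡ 0 at y ∈ {1}; common: ∅.
  x = 5: f ≡ 0 at y ∈ {1}; g ≡ 0 at y ∈ {5}; common: ∅.
  x = 6: f ≡ 0 at y ∈ {10}; g ≡ 0 at y ∈ ∅; common: ∅.
  x = 7: f ≡ 0 at y ∈ {8}; g ≡ 0 at y ∈ {5}; common: ∅.
  x = 8: f ≡ 0 at y ∈ {6}; g ≡ 0 at y ∈ {9}; common: ∅.
  x = 9: f ≡ 0 at y ∈ {4}; g ≡ 0 at y ∈ {6}; common: ∅.
  x = 10: f ≡ 0 at y ∈ {2}; g ≡ 0 at y ∈ {4}; common: ∅.
Collecting: common zeros = ∅, so the count is 0.
Comparison with the Bézout bound: 0 ≤ 2 = deg(f)·deg(g), as expected for curves with no common component (the affine F_11-count falls short of the bound because intersections may lie at infinity, over extension fields, or carry multiplicity).


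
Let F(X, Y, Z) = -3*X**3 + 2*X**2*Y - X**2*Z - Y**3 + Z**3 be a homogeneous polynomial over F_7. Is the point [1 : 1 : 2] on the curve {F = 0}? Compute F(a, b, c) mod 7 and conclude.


F(1,1,2) ≡ 4 (mod 7); P is NOT on the curve.

Evaluate F(1, 1, 2) term-by-term (mod 7).
  -3*X**3 ↦ -3·1·1·1 = -3
  2*X**2*Y ↦ 2·1·1·1 = 2
  -X**2*Z ↦ -1·1·1·2 = -2
  -Y**3 ↦ -1·1·1·1 = -1
  Z**3 ↦ 1·1·1·8 = 8
Sum: F(1, 1, 2) = (-3) + (2) + (-2) + (-1) + (8) = 4.
Reducing mod 7: 4 ≡ 4 (mod 7).
Since F(a, b, c) ≡ 4 ≠ 0 (mod 7), P does NOT lie on the curve.


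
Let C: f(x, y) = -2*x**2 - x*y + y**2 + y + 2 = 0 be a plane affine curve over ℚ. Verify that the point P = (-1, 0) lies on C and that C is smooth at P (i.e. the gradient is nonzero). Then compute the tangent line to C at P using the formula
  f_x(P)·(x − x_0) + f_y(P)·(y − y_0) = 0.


Tangent line at P: 4*x + 2*y + 4 = 0.

Step 1: f(-1, 0) = 0, so P lies on C.
Step 2: partial derivatives
  f_x(x, y) = -4*x - y, f_y(x, y) = -x + 2*y + 1.
  f_x(P) = 4, f_y(P) = 2 (gradient nonzero, so P is smooth).
Step 3: tangent line at P: 4·(x − -1) + 2·(y − 0) = 0.
Expanding: 4*x + 2*y + 4 = 0.


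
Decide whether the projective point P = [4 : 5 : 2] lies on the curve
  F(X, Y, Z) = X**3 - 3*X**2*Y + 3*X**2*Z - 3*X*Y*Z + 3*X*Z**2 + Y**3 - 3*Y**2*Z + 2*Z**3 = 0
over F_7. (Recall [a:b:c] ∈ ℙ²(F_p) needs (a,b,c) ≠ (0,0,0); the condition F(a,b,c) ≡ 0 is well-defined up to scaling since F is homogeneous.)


F(4,5,2) ≡ 0 (mod 7); P is on the curve.

Evaluate F(4, 5, 2) term-by-term (mod 7).
  X**3 ↦ 1·64·1·1 = 64
  -3*X**2*Y ↦ -3·16·5·1 = -240
  3*X**2*Z ↦ 3·16·1·2 = 96
  -3*X*Y*Z ↦ -3·4·5·2 = -120
  3*X*Z**2 ↦ 3·4·1·4 = 48
  Y**3 ↦ 1·1·125·1 = 125
  -3*Y**2*Z ↦ -3·1·25·2 = -150
  2*Z**3 ↦ 2·1·1·8 = 16
Sum: F(4, 5, 2) = (64) + (-240) + (96) + (-120) + (48) + (125) + (-150) + (16) = -161.
Reducing mod 7: -161 ≡ 0 (mod 7).
Since F(a, b, c) ≡ 0 (mod 7), P lies on the curve.


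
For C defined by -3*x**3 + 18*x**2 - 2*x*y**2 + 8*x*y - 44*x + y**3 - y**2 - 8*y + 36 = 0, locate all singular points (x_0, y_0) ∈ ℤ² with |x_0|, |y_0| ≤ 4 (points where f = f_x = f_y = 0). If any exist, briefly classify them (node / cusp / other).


Singular points: {(2, 2)}; classification: cusp.

Compute partial derivatives:
  f_x = -9*x**2 + 36*x - 2*y**2 + 8*y - 44.
  f_y = -4*x*y + 8*x + 3*y**2 - 2*y - 8.
Scan x_0 ∈ {−4, ..., 4}. For each x_0, f_y(x_0, y) is a polynomial in y; find its integer roots y ∈ {−4, ..., 4}, then test f_x and f at those candidates.
  x = -4: f_y(-4, y) = 3*y**2 + 14*y - 40; vanishes at y ∈ {2}. (-4, 2): f_x = -324 ≠ 0.
  x = -3: f_y(-3, y) = 3*y**2 + 10*y - 32; vanishes at y ∈ {2}. (-3, 2): f_x = -225 ≠ 0.
  x = -2: f_y(-2, y) = 3*y**2 + 6*y - 24; vanishes at y ∈ {-4, 2}. (-2, -4): f_x = -216 ≠ 0; (-2, 2): f_x = -144 ≠ 0.
  x = -1: f_y(-1, y) = 3*y**2 + 2*y - 16; vanishes at y ∈ {2}. (-1, 2): f_x = -81 ≠ 0.
  x = 0: f_y(0, y) = 3*y**2 - 2*y - 8; vanishes at y ∈ {2}. (0, 2): f_x = -36 ≠ 0.
  x = 1: f_y(1, y) = 3*y**2 - 6*y; vanishes at y ∈ {0, 2}. (1, 0): f_x = -17 ≠ 0; (1, 2): f_x = -9 ≠ 0.
  x = 2: f_y(2, y) = 3*y**2 - 10*y + 8; vanishes at y ∈ {2}. (2, 2): f_x = 0, f = 0 — SINGULAR.
  x = 3: f_y(3, y) = 3*y**2 - 14*y + 16; vanishes at y ∈ {2}. (3, 2): f_x = -9 ≠ 0.
  x = 4: f_y(4, y) = 3*y**2 - 18*y + 24; vanishes at y ∈ {2, 4}. (4, 2): f_x = -36 ≠ 0; (4, 4): f_x = -44 ≠ 0.
Only singular point on the grid: (2, 2).
Classify: substitute x = 2 + u, y = 2 + v and expand: f = -3*u**3 - 2*u*v**2 + v**3 + v**2.
No constant or linear terms (consistent with a singular point). Quadratic part: v**2. Cubic part: -3*u**3 - 2*u*v**2 + v**3.
The quadratic part v**2 is a perfect square, so there is a single (double) tangent line v = 0, i.e. y = 2. Restricting the cubic part to that line (v = 0) leaves -3*u**3 ≠ 0, so f is not divisible by v and the branch is v² ≈ 3*u**3 to lowest order — this is a cusp.
Classification: cusp.


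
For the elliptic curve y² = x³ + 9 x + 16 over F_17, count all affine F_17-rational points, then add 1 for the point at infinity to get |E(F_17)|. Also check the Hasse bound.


Affine points = {(0, 4), (0, 13), (1, 3), (1, 14), (2, 5), (2, 12), (3, 6), (3, 11), (5, 4), (5, 13), (10, 1), (10, 16), (11, 1), (11, 16), (12, 4), (12, 13), (13, 1), (13, 16), (14, 8), (14, 9)}; affine count = 20; |E(F_17)| = 21.

Discriminant check: Δ ∝ 4a³ + 27b² = 4·9³ + 27·16² = 4·729 + 27·256 ≡ 2 (mod 17). Nonzero ⇒ E is nonsingular.
For each x ∈ F_17, compute rhs = x³ + 9·x + 16 mod 17, then count y ∈ F_17 with y² ≡ rhs.
  x = 0: rhs = 16, matching y values: 4, 13 (2 points).
  x = 1: rhs = 9, matching y values: 3, 14 (2 points).
  x = 2: rhs = 8, matching y values: 5, 12 (2 points).
  x = 3: rhs = 2, matching y values: 6, 11 (2 points).
  x = 4: rhs = 14, matching y values: none (0 points).
  x = 5: rhs = 16, matching y values: 4, 13 (2 points).
  x = 6: rhs = 14, matching y values: none (0 points).
  x = 7: rhs = 14, matching y values: none (0 points).
  x = 8: rhs = 5, matching y values: none (0 points).
  x = 9: rhs = 10, matching y values: none (0 points).
  x = 10: rhs = 1, matching y values: 1, 16 (2 points).
  x = 11: rhs = 1, matching y values: 1, 16 (2 points).
  x = 12: rhs = 16, matching y values: 4, 13 (2 points).
  x = 13: rhs = 1, matching y values: 1, 16 (2 points).
  x = 14: rhs = 13, matching y values: 8, 9 (2 points).
  x = 15: rhs = 7, matching y values: none (0 points).
  x = 16: rhs = 6, matching y values: none (0 points).
Total affine count: 20.
Full point count |E(F_17)| = 20 + 1 = 21.
Hasse bound: |21 − (17+1)| = |3| = 3 ≤ 2√17 ≈ 8.2462 ✓.


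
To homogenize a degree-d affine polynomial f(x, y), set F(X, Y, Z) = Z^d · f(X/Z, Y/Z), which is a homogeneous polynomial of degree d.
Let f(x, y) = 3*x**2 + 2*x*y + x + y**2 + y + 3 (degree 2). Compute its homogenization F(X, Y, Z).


F(X, Y, Z) = 3*X**2 + 2*X*Y + X*Z + Y**2 + Y*Z + 3*Z**2

deg(f) = 2.
Substitute x = X/Z, y = Y/Z into f, then multiply by Z^2.
  monomial 3·x^2·y^0 ↦ 3·X^2·Y^0·Z^0.
  monomial 2·x^1·y^1 ↦ 2·X^1·Y^1·Z^0.
  monomial 1·x^1·y^0 ↦ 1·X^1·Y^0·Z^1.
  monomial 1·x^0·y^2 ↦ 1·X^0·Y^2·Z^0.
  monomial 1·x^0·y^1 ↦ 1·X^0·Y^1·Z^1.
  monomial 3·x^0·y^0 ↦ 3·X^0·Y^0·Z^2.
Collecting: F(X, Y, Z) = 3*X**2 + 2*X*Y + X*Z + Y**2 + Y*Z + 3*Z**2.


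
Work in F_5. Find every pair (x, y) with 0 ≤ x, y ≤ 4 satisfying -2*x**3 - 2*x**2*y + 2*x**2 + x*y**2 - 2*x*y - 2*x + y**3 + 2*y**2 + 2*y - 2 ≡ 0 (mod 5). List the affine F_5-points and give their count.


Affine F_5-points: {(1, 4), (2, 2), (3, 1), (3, 2), (4, 2)}; count = 5.

For each of the 25 pairs (x, y) ∈ F_5², evaluate f(x, y) mod 5. Record the zeros.
  x = 0: [0↦3, 1↦3, 2↦3, 3↦4, 4↦2]  zeros at y ∈ ∅
  x = 1: [0↦1, 1↦3, 2↦2, 3↦4, 4↦0]  zeros at y ∈ {4}
  x = 2: [0↦1, 1↦1, 2↦0, 3↦4, 4↦4]  zeros at y ∈ {2}
  x = 3: [0↦1, 1↦0, 2↦0, 3↦2, 4↦2]  zeros at y ∈ {1, 2}
  x = 4: [0↦4, 1↦3, 2↦0, 3↦1, 4↦2]  zeros at y ∈ {2}
Collecting zeros: affine points = {(1, 4), (2, 2), (3, 1), (3, 2), (4, 2)}.
Total count |C(F_5)_aff| = 5.


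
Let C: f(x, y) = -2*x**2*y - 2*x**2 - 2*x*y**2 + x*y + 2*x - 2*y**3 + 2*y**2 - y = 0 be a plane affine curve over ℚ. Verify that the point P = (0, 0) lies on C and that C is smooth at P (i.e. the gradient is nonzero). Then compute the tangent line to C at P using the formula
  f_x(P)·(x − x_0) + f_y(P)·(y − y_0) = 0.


Tangent line at P: 2*x - y = 0.

Step 1: f(0, 0) = 0, so P lies on C.
Step 2: partial derivatives
  f_x(x, y) = -4*x*y - 4*x - 2*y**2 + y + 2, f_y(x, y) = -2*x**2 - 4*x*y + x - 6*y**2 + 4*y - 1.
  f_x(P) = 2, f_y(P) = -1 (gradient nonzero, so P is smooth).
Step 3: tangent line at P: 2·(x − 0) + -1·(y − 0) = 0.
Expanding: 2*x - y = 0.


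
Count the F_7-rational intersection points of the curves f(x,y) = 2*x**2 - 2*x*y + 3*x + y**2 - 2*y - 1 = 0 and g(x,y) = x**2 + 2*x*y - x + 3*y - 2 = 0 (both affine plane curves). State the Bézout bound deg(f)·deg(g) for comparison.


Common zeros: ∅; count = 0; Bézout bound = 4.

deg(f) = 2, deg(g) = 2, so Bézout bound = 4.
Scan x ∈ F_7. For each x, list the y ∈ F_7 with f(x, y) ≡ 0 and those with g(x, y) ≡ 0 (mod 7); the common zeros in that column are the intersection.
  x = 0: f ≡ 0 at y ∈ {4, 5}; g ≡ 0 at y ∈ {3}; common: ∅.
  x = 1: f ≡ 0 at y ∈ {2}; g ≡ 0 at y ∈ {6}; common: ∅.
  x = 2: f ≡ 0 at y ∈ ∅; g ≡ 0 at y ∈ {0, 1, 2, 3, 4, 5, 6}; common: ∅.
  x = 3: f ≡ 0 at y ∈ {2, 6}; g ≡ 0 at y ∈ {5}; common: ∅.
  x = 4: f ≡ 0 at y ∈ ∅; g ≡ 0 at y ∈ {1}; common: ∅.
  x = 5: f ≡ 0 at y ∈ {6}; g ≡ 0 at y ∈ {4}; common: ∅.
  x = 6: f ≡ 0 at y ∈ {3, 4}; g ≡ 0 at y ∈ {0}; common: ∅.
Collecting: common zeros = ∅, so the count is 0.
Comparison with the Bézout bound: 0 ≤ 4 = deg(f)·deg(g), as expected for curves with no common component (the affine F_7-count falls short of the bound because intersections may lie at infinity, over extension fields, or carry multiplicity).


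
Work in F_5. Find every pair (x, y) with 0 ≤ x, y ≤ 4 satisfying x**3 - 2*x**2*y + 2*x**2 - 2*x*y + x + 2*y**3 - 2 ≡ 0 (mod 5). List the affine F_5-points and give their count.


Affine F_5-points: {(0, 1), (1, 1), (1, 2), (4, 1)}; count = 4.

For each of the 25 pairs (x, y) ∈ F_5², evaluate f(x, y) mod 5. Record the zeros.
  x = 0: [0↦3, 1↦0, 2↦4, 3↦2, 4↦1]  zeros at y ∈ {1}
  x = 1: [0↦2, 1↦0, 2↦0, 3↦4, 4↦4]  zeros at y ∈ {1, 2}
  x = 2: [0↦1, 1↦1, 2↦3, 3↦4, 4↦1]  zeros at y ∈ ∅
  x = 3: [0↦1, 1↦4, 2↦4, 3↦3, 4↦3]  zeros at y ∈ ∅
  x = 4: [0↦3, 1↦0, 2↦4, 3↦2, 4↦1]  zeros at y ∈ {1}
Collecting zeros: affine points = {(0, 1), (1, 1), (1, 2), (4, 1)}.
Total count |C(F_5)_aff| = 4.


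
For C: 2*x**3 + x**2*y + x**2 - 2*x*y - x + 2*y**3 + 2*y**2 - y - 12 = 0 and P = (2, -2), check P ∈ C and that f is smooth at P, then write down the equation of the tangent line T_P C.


Tangent line at P: 23*x + 15*y - 16 = 0.

Step 1: f(2, -2) = 0, so P lies on C.
Step 2: partial derivatives
  f_x(x, y) = 6*x**2 + 2*x*y + 2*x - 2*y - 1, f_y(x, y) = x**2 - 2*x + 6*y**2 + 4*y - 1.
  f_x(P) = 23, f_y(P) = 15 (gradient nonzero, so P is smooth).
Step 3: tangent line at P: 23·(x − 2) + 15·(y − -2) = 0.
Expanding: 23*x + 15*y - 16 = 0.


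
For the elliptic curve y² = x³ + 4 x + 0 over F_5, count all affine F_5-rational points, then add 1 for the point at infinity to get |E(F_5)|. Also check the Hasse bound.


Affine points = {(0, 0), (1, 0), (2, 1), (2, 4), (3, 2), (3, 3), (4, 0)}; affine count = 7; |E(F_5)| = 8.

Discriminant check: Δ ∝ 4a³ + 27b² = 4·4³ + 27·0² = 4·64 + 27·0 ≡ 1 (mod 5). Nonzero ⇒ E is nonsingular.
For each x ∈ F_5, compute rhs = x³ + 4·x + 0 mod 5, then count y ∈ F_5 with y² ≡ rhs.
  x = 0: rhs = 0, matching y values: 0 (1 points).
  x = 1: rhs = 0, matching y values: 0 (1 points).
  x = 2: rhs = 1, matching y values: 1, 4 (2 points).
  x = 3: rhs = 4, matching y values: 2, 3 (2 points).
  x = 4: rhs = 0, matching y values: 0 (1 points).
Total affine count: 7.
Full point count |E(F_5)| = 7 + 1 = 8.
Hasse bound: |8 − (5+1)| = |2| = 2 ≤ 2√5 ≈ 4.4721 ✓.


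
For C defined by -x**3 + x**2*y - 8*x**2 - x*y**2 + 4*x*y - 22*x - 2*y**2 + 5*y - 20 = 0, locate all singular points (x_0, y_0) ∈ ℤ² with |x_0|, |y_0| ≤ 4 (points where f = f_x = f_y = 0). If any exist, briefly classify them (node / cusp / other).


Singular points: {(-3, -1)}; classification: cusp.

Compute partial derivatives:
  f_x = -3*x**2 + 2*x*y - 16*x - y**2 + 4*y - 22.
  f_y = x**2 - 2*x*y + 4*x - 4*y + 5.
Scan x_0 ∈ {−4, ..., 4}. For each x_0, f_y(x_0, y) is a polynomial in y; find its integer roots y ∈ {−4, ..., 4}, then test f_x and f at those candidates.
  x = -4: f_y(-4, y) = 4*y + 5; no integer root y with |y| ≤ 4.
  x = -3: f_y(-3, y) = 2*y + 2; vanishes at y ∈ {-1}. (-3, -1): f_x = 0, f = 0 — SINGULAR.
  x = -2: f_y(-2, y) = 1; no integer root y with |y| ≤ 4.
  x = -1: f_y(-1, y) = 2 - 2*y; vanishes at y ∈ {1}. (-1, 1): f_x = -8 ≠ 0.
  x = 0: f_y(0, y) = 5 - 4*y; no integer root y with |y| ≤ 4.
  x = 1: f_y(1, y) = 10 - 6*y; no integer root y with |y| ≤ 4.
  x = 2: f_y(2, y) = 17 - 8*y; no integer root y with |y| ≤ 4.
  x = 3: f_y(3, y) = 26 - 10*y; no integer root y with |y| ≤ 4.
  x = 4: f_y(4, y) = 37 - 12*y; no integer root y with |y| ≤ 4.
Only singular point on the grid: (-3, -1).
Classify: substitute x = -3 + u, y = -1 + v and expand: f = -u**3 + u**2*v - u*v**2 + v**2.
No constant or linear terms (consistent with a singular point). Quadratic part: v**2. Cubic part: -u**3 + u**2*v - u*v**2.
The quadratic part v**2 is a perfect square, so there is a single (double) tangent line v = 0, i.e. y = -1. Restricting the cubic part to that line (v = 0) leaves -u**3 ≠ 0, so f is not divisible by v and the branch is v² ≈ u**3 to lowest order — this is a cusp.
Classification: cusp.


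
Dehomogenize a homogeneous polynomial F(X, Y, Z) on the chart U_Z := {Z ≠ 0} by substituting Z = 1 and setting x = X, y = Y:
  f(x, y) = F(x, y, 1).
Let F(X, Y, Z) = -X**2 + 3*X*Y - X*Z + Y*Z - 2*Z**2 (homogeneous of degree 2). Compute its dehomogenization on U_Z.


f(x, y) = -x**2 + 3*x*y - x + y - 2

On U_Z we set Z = 1. Each monomial c·X^i·Y^j·Z^k in F becomes c·x^i·y^j·1^k = c·x^i·y^j.
Substituting Z = 1: F(X, Y, 1) = -x**2 + 3*x*y - x + y - 2.
Note: deg(f) ≤ deg(F) = 2; strict inequality happens when F is divisible by Z (lost terms).


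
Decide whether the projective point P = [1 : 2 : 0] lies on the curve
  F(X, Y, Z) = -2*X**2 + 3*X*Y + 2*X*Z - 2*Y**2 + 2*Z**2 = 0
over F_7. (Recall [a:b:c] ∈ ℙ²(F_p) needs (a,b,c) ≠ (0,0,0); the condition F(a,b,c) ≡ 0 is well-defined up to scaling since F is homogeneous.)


F(1,2,0) ≡ 3 (mod 7); P is NOT on the curve.

Evaluate F(1, 2, 0) term-by-term (mod 7).
  -2*X**2 ↦ -2·1·1·1 = -2
  3*X*Y ↦ 3·1·2·1 = 6
  2*X*Z ↦ 2·1·1·0 = 0
  -2*Y**2 ↦ -2·1·4·1 = -8
  2*Z**2 ↦ 2·1·1·0 = 0
Sum: F(1, 2, 0) = (-2) + (6) + (0) + (-8) + (0) = -4.
Reducing mod 7: -4 ≡ 3 (mod 7).
Since F(a, b, c) ≡ 3 ≠ 0 (mod 7), P does NOT lie on the curve.


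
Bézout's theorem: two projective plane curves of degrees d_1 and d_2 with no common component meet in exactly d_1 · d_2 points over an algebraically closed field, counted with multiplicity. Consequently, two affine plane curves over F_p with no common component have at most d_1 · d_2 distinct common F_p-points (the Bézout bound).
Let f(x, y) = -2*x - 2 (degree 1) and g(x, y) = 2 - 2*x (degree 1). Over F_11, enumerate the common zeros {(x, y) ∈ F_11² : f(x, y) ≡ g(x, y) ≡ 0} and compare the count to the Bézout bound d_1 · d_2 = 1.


Common zeros: ∅; count = 0; Bézout bound = 1.

deg(f) = 1, deg(g) = 1, so Bézout bound = 1.
Scan x ∈ F_11. For each x, list the y ∈ F_11 with f(x, y) ≡ 0 and those with g(x, y) ≡ 0 (mod 11); the common zeros in that column are the intersection.
  x = 0: f ≡ 0 at y ∈ ∅; g ≡ 0 at y ∈ ∅; common: ∅.
  x = 1: f ≡ 0 at y ∈ ∅; g ≡ 0 at y ∈ {0, 1, 2, 3, 4, 5, 6, 7, 8, 9, 10}; common: ∅.
  x = 2: f ≡ 0 at y ∈ ∅; g ≡ 0 at y ∈ ∅; common: ∅.
  x = 3: f ≡ 0 at y ∈ ∅; g ≡ 0 at y ∈ ∅; common: ∅.
  x = 4: f ≡ 0 at y ∈ ∅; g ≡ 0 at y ∈ ∅; common: ∅.
  x = 5: f ≡ 0 at y ∈ ∅; g ≡ 0 at y ∈ ∅; common: ∅.
  x = 6: f ≡ 0 at y ∈ ∅; g ≡ 0 at y ∈ ∅; common: ∅.
  x = 7: f ≡ 0 at y ∈ ∅; g ≡ 0 at y ∈ ∅; common: ∅.
  x = 8: f ≡ 0 at y ∈ ∅; g ≡ 0 at y ∈ ∅; common: ∅.
  x = 9: f ≡ 0 at y ∈ ∅; g ≡ 0 at y ∈ ∅; common: ∅.
  x = 10: f ≡ 0 at y ∈ {0, 1, 2, 3, 4, 5, 6, 7, 8, 9, 10}; g ≡ 0 at y ∈ ∅; common: ∅.
Collecting: common zeros = ∅, so the count is 0.
Comparison with the Bézout bound: 0 ≤ 1 = deg(f)·deg(g), as expected for curves with no common component (the affine F_11-count falls short of the bound because intersections may lie at infinity, over extension fields, or carry multiplicity).


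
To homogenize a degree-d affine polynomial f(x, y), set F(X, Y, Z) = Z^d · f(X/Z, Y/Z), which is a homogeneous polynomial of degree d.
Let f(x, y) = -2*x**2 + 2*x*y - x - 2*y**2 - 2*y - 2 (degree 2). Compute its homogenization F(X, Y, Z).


F(X, Y, Z) = -2*X**2 + 2*X*Y - X*Z - 2*Y**2 - 2*Y*Z - 2*Z**2

deg(f) = 2.
Substitute x = X/Z, y = Y/Z into f, then multiply by Z^2.
  monomial -2·x^2·y^0 ↦ -2·X^2·Y^0·Z^0.
  monomial 2·x^1·y^1 ↦ 2·X^1·Y^1·Z^0.
  monomial -1·x^1·y^0 ↦ -1·X^1·Y^0·Z^1.
  monomial -2·x^0·y^2 ↦ -2·X^0·Y^2·Z^0.
  monomial -2·x^0·y^1 ↦ -2·X^0·Y^1·Z^1.
  monomial -2·x^0·y^0 ↦ -2·X^0·Y^0·Z^2.
Collecting: F(X, Y, Z) = -2*X**2 + 2*X*Y - X*Z - 2*Y**2 - 2*Y*Z - 2*Z**2.


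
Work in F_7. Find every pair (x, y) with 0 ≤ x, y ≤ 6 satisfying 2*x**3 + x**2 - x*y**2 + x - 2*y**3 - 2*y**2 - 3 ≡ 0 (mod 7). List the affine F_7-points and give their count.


Affine F_7-points: {(0, 1), (1, 4), (1, 6), (3, 0), (3, 1), (4, 2), (6, 5)}; count = 7.

For each of the 49 pairs (x, y) ∈ F_7², evaluate f(x, y) mod 7. Record the zeros.
  x = 0: [0↦4, 1↦0, 2↦1, 3↦2, 4↦5, 5↦5, 6↦4]  zeros at y ∈ {1}
  x = 1: [0↦1, 1↦3, 2↦1, 3↦4, 4↦0, 5↦5, 6↦0]  zeros at y ∈ {4, 6}
  x = 2: [0↦5, 1↦6, 2↦1, 3↦6, 4↦2, 5↦5, 6↦3]  zeros at y ∈ ∅
  x = 3: [0↦0, 1↦0, 2↦6, 3↦6, 4↦2, 5↦3, 6↦4]  zeros at y ∈ {0, 1}
  x = 4: [0↦5, 1↦4, 2↦0, 3↦2, 4↦5, 5↦4, 6↦1]  zeros at y ∈ {2}
  x = 5: [0↦4, 1↦2, 2↦2, 3↦6, 4↦2, 5↦6, 6↦6]  zeros at y ∈ ∅
  x = 6: [0↦2, 1↦6, 2↦3, 3↦2, 4↦5, 5↦0, 6↦3]  zeros at y ∈ {5}
Collecting zeros: affine points = {(0, 1), (1, 4), (1, 6), (3, 0), (3, 1), (4, 2), (6, 5)}.
Total count |C(F_7)_aff| = 7.


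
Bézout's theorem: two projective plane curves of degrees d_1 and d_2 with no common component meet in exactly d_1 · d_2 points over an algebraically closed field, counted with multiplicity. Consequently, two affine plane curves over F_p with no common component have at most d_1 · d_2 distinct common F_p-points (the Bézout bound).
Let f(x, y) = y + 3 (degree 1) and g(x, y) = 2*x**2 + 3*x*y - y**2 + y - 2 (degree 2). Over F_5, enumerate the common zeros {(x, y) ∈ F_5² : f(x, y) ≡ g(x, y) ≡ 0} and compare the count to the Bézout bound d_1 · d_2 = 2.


Common zeros: ∅; count = 0; Bézout bound = 2.

deg(f) = 1, deg(g) = 2, so Bézout bound = 2.
Scan x ∈ F_5. For each x, list the y ∈ F_5 with f(x, y) ≡ 0 and those with g(x, y) ≡ 0 (mod 5); the common zeros in that column are the intersection.
  x = 0: f ≡ 0 at y ∈ {2}; g ≡ 0 at y ∈ ∅; common: ∅.
  x = 1: f ≡ 0 at y ∈ {2}; g ≡ 0 at y ∈ {0, 4}; common: ∅.
  x = 2: f ≡ 0 at y ∈ {2}; g ≡ 0 at y ∈ ∅; common: ∅.
  x = 3: f ≡ 0 at y ∈ {2}; g ≡ 0 at y ∈ {1, 4}; common: ∅.
  x = 4: f ≡ 0 at y ∈ {2}; g ≡ 0 at y ∈ {0, 3}; common: ∅.
Collecting: common zeros = ∅, so the count is 0.
Comparison with the Bézout bound: 0 ≤ 2 = deg(f)·deg(g), as expected for curves with no common component (the affine F_5-count falls short of the bound because intersections may lie at infinity, over extension fields, or carry multiplicity).


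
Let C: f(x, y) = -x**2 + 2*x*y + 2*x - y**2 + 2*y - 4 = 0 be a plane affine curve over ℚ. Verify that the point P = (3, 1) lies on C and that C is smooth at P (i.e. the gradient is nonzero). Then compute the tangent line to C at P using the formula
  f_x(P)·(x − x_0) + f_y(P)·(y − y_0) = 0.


Tangent line at P: -2*x + 6*y = 0.

Step 1: f(3, 1) = 0, so P lies on C.
Step 2: partial derivatives
  f_x(x, y) = -2*x + 2*y + 2, f_y(x, y) = 2*x - 2*y + 2.
  f_x(P) = -2, f_y(P) = 6 (gradient nonzero, so P is smooth).
Step 3: tangent line at P: -2·(x − 3) + 6·(y − 1) = 0.
Expanding: -2*x + 6*y = 0.


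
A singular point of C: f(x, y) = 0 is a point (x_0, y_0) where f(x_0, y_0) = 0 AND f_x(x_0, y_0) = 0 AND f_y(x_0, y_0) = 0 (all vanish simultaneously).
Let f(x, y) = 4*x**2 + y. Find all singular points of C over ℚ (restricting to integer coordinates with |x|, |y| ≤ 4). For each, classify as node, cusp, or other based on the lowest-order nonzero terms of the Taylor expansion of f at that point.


No singular points in the scanned grid; C is smooth there.

Compute partial derivatives:
  f_x = 8*x.
  f_y = 1.
f_y = 1 is a nonzero constant, so f_y never vanishes: no point (x, y) can satisfy f = f_x = f_y = 0. In particular no (x, y) ∈ {−4, ..., 4}² is singular; the curve is smooth.


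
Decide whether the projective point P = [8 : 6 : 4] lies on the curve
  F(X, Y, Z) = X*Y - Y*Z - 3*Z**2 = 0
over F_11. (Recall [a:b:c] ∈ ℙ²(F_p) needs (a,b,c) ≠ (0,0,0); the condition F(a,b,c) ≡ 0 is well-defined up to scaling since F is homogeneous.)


F(8,6,4) ≡ 9 (mod 11); P is NOT on the curve.

Evaluate F(8, 6, 4) term-by-term (mod 11).
  X*Y ↦ 1·8·6·1 = 48
  -Y*Z ↦ -1·1·6·4 = -24
  -3*Z**2 ↦ -3·1·1·16 = -48
Sum: F(8, 6, 4) = (48) + (-24) + (-48) = -24.
Reducing mod 11: -24 ≡ 9 (mod 11).
Since F(a, b, c) ≡ 9 ≠ 0 (mod 11), P does NOT lie on the curve.


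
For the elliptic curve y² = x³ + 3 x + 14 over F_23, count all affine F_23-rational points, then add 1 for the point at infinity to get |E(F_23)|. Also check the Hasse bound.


Affine points = {(1, 8), (1, 15), (3, 2), (3, 21), (5, 4), (5, 19), (6, 8), (6, 15), (10, 3), (10, 20), (16, 8), (16, 15), (18, 9), (18, 14), (20, 1), (20, 22), (21, 0)}; affine count = 17; |E(F_23)| = 18.

Discriminant check: Δ ∝ 4a³ + 27b² = 4·3³ + 27·14² = 4·27 + 27·196 ≡ 18 (mod 23). Nonzero ⇒ E is nonsingular.
For each x ∈ F_23, compute rhs = x³ + 3·x + 14 mod 23, then count y ∈ F_23 with y² ≡ rhs.
  x = 0: rhs = 14, matching y values: none (0 points).
  x = 1: rhs = 18, matching y values: 8, 15 (2 points).
  x = 2: rhs = 5, matching y values: none (0 points).
  x = 3: rhs = 4, matching y values: 2, 21 (2 points).
  x = 4: rhs = 21, matching y values: none (0 points).
  x = 5: rhs = 16, matching y values: 4, 19 (2 points).
  x = 6: rhs = 18, matching y values: 8, 15 (2 points).
  x = 7: rhs = 10, matching y values: none (0 points).
  x = 8: rhs = 21, matching y values: none (0 points).
  x = 9: rhs = 11, matching y values: none (0 points).
  x = 10: rhs = 9, matching y values: 3, 20 (2 points).
  x = 11: rhs = 21, matching y values: none (0 points).
  x = 12: rhs = 7, matching y values: none (0 points).
  x = 13: rhs = 19, matching y values: none (0 points).
  x = 14: rhs = 17, matching y values: none (0 points).
  x = 15: rhs = 7, matching y values: none (0 points).
  x = 16: rhs = 18, matching y values: 8, 15 (2 points).
  x = 17: rhs = 10, matching y values: none (0 points).
  x = 18: rhs = 12, matching y values: 9, 14 (2 points).
  x = 19: rhs = 7, matching y values: none (0 points).
  x = 20: rhs = 1, matching y values: 1, 22 (2 points).
  x = 21: rhs = 0, matching y values: 0 (1 points).
  x = 22: rhs = 10, matching y values: none (0 points).
Total affine count: 17.
Full point count |E(F_23)| = 17 + 1 = 18.
Hasse bound: |18 − (23+1)| = |-6| = 6 ≤ 2√23 ≈ 9.5917 ✓.


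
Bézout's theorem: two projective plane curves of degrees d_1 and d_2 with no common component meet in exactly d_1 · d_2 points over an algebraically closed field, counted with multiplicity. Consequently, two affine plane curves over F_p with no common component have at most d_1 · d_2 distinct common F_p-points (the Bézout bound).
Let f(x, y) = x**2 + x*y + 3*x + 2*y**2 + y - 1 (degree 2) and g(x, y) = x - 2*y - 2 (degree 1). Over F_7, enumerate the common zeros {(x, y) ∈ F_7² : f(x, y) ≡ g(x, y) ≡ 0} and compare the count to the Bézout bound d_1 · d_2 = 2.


Common zeros: {(0, 6), (5, 5)}; count = 2; Bézout bound = 2.

deg(f) = 2, deg(g) = 1, so Bézout bound = 2.
Scan x ∈ F_7. For each x, list the y ∈ F_7 with f(x, y) ≡ 0 and those with g(x, y) ≡ 0 (mod 7); the common zeros in that column are the intersection.
  x = 0: f ≡ 0 at y ∈ {4, 6}; g ≡ 0 at y ∈ {6}; common: {6}.
  x = 1: f ≡ 0 at y ∈ {1, 5}; g ≡ 0 at y ∈ {3}; common: ∅.
  x = 2: f ≡ 0 at y ∈ {1}; g ≡ 0 at y ∈ {0}; common: ∅.
  x = 3: f ≡ 0 at y ∈ ∅; g ≡ 0 at y ∈ {4}; common: ∅.
  x = 4: f ≡ 0 at y ∈ ∅; g ≡ 0 at y ∈ {1}; common: ∅.
  x = 5: f ≡ 0 at y ∈ {5, 6}; g ≡ 0 at y ∈ {5}; common: {5}.
  x = 6: f ≡ 0 at y ∈ ∅; g ≡ 0 at y ∈ {2}; common: ∅.
Collecting: common zeros = {(0, 6), (5, 5)}, so the count is 2.
Comparison with the Bézout bound: 2 ≤ 2 = deg(f)·deg(g), as expected for curves with no common component (the bound is attained).


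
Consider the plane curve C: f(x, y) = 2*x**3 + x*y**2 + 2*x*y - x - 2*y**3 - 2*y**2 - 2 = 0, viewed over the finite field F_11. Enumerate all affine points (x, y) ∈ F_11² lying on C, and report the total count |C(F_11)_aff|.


Affine F_11-points: {(0, 6), (2, 6), (3, 3), (4, 3), (6, 10), (8, 1), (9, 6), (10, 4)}; count = 8.

For each of the 121 pairs (x, y) ∈ F_11², evaluate f(x, y) mod 11. Record the zeros.
  x = 0: [0↦9, 1↦5, 2↦7, 3↦3, 4↦3, 5↦6, 6↦0, 7↦6, 8↦1, 9↦6, 10↦9]  zeros at y ∈ {6}
  x = 1: [0↦10, 1↦9, 2↦5, 3↦8, 4↦6, 5↦9, 6↦5, 7↦4, 8↦5, 9↦7, 10↦9]  zeros at y ∈ ∅
  x = 2: [0↦1, 1↦3, 2↦4, 3↦3, 4↦10, 5↦2, 6↦0, 7↦3, 8↦10, 9↦9, 10↦10]  zeros at y ∈ {6}
  x = 3: [0↦5, 1↦10, 2↦5, 3↦0, 4↦5, 5↦8, 6↦8, 7↦4, 8↦6, 9↦2, 10↦2]  zeros at y ∈ {3}
  x = 4: [0↦1, 1↦9, 2↦9, 3↦0, 4↦3, 5↦6, 6↦8, 7↦8, 8↦5, 9↦9, 10↦8]  zeros at y ∈ {3}
  x = 5: [0↦1, 1↦1, 2↦6, 3↦4, 4↦5, 5↦8, 6↦1, 7↦5, 8↦8, 9↦9, 10↦7]  zeros at y ∈ ∅
  x = 6: [0↦6, 1↦9, 2↦8, 3↦2, 4↦1, 5↦4, 6↦10, 7↦7, 8↦5, 9↦3, 10↦0]  zeros at y ∈ {10}
  x = 7: [0↦6, 1↦1, 2↦5, 3↦6, 4↦3, 5↦6, 6↦3, 7↦4, 8↦8, 9↦3, 10↦10]  zeros at y ∈ ∅
  x = 8: [0↦2, 1↦0, 2↦9, 3↦6, 4↦1, 5↦4, 6↦3, 7↦8, 8↦7, 9↦10, 10↦5]  zeros at y ∈ {1}
  x = 9: [0↦6, 1↦7, 2↦10, 3↦3, 4↦7, 5↦10, 6↦0, 7↦9, 8↦3, 9↦3, 10↦8]  zeros at y ∈ {6}
  x = 10: [0↦8, 1↦1, 2↦9, 3↦9, 4↦0, 5↦3, 6↦6, 7↦8, 8↦8, 9↦5, 10↦9]  zeros at y ∈ {4}
Collecting zeros: affine points = {(0, 6), (2, 6), (3, 3), (4, 3), (6, 10), (8, 1), (9, 6), (10, 4)}.
Total count |C(F_11)_aff| = 8.


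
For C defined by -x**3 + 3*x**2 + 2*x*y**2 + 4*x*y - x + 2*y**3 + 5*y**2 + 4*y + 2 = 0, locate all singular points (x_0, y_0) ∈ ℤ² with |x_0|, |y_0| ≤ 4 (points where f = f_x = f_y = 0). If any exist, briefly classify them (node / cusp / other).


Singular points: {(1, -1)}; classification: cusp.

Compute partial derivatives:
  f_x = -3*x**2 + 6*x + 2*y**2 + 4*y - 1.
  f_y = 4*x*y + 4*x + 6*y**2 + 10*y + 4.
Scan x_0 ∈ {−4, ..., 4}. For each x_0, f_y(x_0, y) is a polynomial in y; find its integer roots y ∈ {−4, ..., 4}, then test f_x and f at those candidates.
  x = -4: f_y(-4, y) = 6*y**2 - 6*y - 12; vanishes at y ∈ {-1, 2}. (-4, -1): f_x = -75 ≠ 0; (-4, 2): f_x = -57 ≠ 0.
  x = -3: f_y(-3, y) = 6*y**2 - 2*y - 8; vanishes at y ∈ {-1}. (-3, -1): f_x = -48 ≠ 0.
  x = -2: f_y(-2, y) = 6*y**2 + 2*y - 4; vanishes at y ∈ {-1}. (-2, -1): f_x = -27 ≠ 0.
  x = -1: f_y(-1, y) = 6*y**2 + 6*y; vanishes at y ∈ {-1, 0}. (-1, -1): f_x = -12 ≠ 0; (-1, 0): f_x = -10 ≠ 0.
  x = 0: f_y(0, y) = 6*y**2 + 10*y + 4; vanishes at y ∈ {-1}. (0, -1): f_x = -3 ≠ 0.
  x = 1: f_y(1, y) = 6*y**2 + 14*y + 8; vanishes at y ∈ {-1}. (1, -1): f_x = 0, f = 0 — SINGULAR.
  x = 2: f_y(2, y) = 6*y**2 + 18*y + 12; vanishes at y ∈ {-2, -1}. (2, -2): f_x = -1 ≠ 0; (2, -1): f_x = -3 ≠ 0.
  x = 3: f_y(3, y) = 6*y**2 + 22*y + 16; vanishes at y ∈ {-1}. (3, -1): f_x = -12 ≠ 0.
  x = 4: f_y(4, y) = 6*y**2 + 26*y + 20; vanishes at y ∈ {-1}. (4, -1): f_x = -27 ≠ 0.
Only singular point on the grid: (1, -1).
Classify: substitute x = 1 + u, y = -1 + v and expand: f = -u**3 + 2*u*v**2 + 2*v**3 + v**2.
No constant or linear terms (consistent with a singular point). Quadratic part: v**2. Cubic part: -u**3 + 2*u*v**2 + 2*v**3.
The quadratic part v**2 is a perfect square, so there is a single (double) tangent line v = 0, i.e. y = -1. Restricting the cubic part to that line (v = 0) leaves -u**3 ≠ 0, so f is not divisible by v and the branch is v² ≈ u**3 to lowest order — this is a cusp.
Classification: cusp.


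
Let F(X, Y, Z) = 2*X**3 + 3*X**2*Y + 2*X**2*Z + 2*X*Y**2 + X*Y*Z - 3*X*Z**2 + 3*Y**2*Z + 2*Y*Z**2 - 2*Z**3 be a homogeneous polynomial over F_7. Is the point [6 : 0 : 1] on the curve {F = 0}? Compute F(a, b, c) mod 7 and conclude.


F(6,0,1) ≡ 1 (mod 7); P is NOT on the curve.

Evaluate F(6, 0, 1) term-by-term (mod 7).
  2*X**3 ↦ 2·216·1·1 = 432
  3*X**2*Y ↦ 3·36·0·1 = 0
  2*X**2*Z ↦ 2·36·1·1 = 72
  2*X*Y**2 ↦ 2·6·0·1 = 0
  X*Y*Z ↦ 1·6·0·1 = 0
  -3*X*Z**2 ↦ -3·6·1·1 = -18
  3*Y**2*Z ↦ 3·1·0·1 = 0
  2*Y*Z**2 ↦ 2·1·0·1 = 0
  -2*Z**3 ↦ -2·1·1·1 = -2
Sum: F(6, 0, 1) = (432) + (0) + (72) + (0) + (0) + (-18) + (0) + (0) + (-2) = 484.
Reducing mod 7: 484 ≡ 1 (mod 7).
Since F(a, b, c) ≡ 1 ≠ 0 (mod 7), P does NOT lie on the curve.


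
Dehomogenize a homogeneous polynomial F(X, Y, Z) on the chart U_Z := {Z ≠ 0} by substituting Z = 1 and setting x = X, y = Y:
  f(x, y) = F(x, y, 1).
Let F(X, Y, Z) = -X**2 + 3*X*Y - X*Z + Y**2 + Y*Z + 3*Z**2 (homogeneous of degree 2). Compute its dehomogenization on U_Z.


f(x, y) = -x**2 + 3*x*y - x + y**2 + y + 3

On U_Z we set Z = 1. Each monomial c·X^i·Y^j·Z^k in F becomes c·x^i·y^j·1^k = c·x^i·y^j.
Substituting Z = 1: F(X, Y, 1) = -x**2 + 3*x*y - x + y**2 + y + 3.
Note: deg(f) ≤ deg(F) = 2; strict inequality happens when F is divisible by Z (lost terms).


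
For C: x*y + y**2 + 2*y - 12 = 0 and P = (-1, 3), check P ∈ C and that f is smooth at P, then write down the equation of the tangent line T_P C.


Tangent line at P: 3*x + 7*y - 18 = 0.

Step 1: f(-1, 3) = 0, so P lies on C.
Step 2: partial derivatives
  f_x(x, y) = y, f_y(x, y) = x + 2*y + 2.
  f_x(P) = 3, f_y(P) = 7 (gradient nonzero, so P is smooth).
Step 3: tangent line at P: 3·(x − -1) + 7·(y − 3) = 0.
Expanding: 3*x + 7*y - 18 = 0.


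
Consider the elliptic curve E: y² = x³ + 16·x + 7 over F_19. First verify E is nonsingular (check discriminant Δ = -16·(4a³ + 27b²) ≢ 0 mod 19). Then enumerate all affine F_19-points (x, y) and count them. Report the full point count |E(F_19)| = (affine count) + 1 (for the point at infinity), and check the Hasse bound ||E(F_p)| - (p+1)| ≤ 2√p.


Affine points = {(0, 8), (0, 11), (1, 9), (1, 10), (2, 3), (2, 16), (3, 5), (3, 14), (7, 5), (7, 14), (8, 1), (8, 18), (9, 5), (9, 14), (14, 7), (14, 12), (17, 9), (17, 10), (18, 3), (18, 16)}; affine count = 20; |E(F_19)| = 21.

Discriminant check: Δ ∝ 4a³ + 27b² = 4·16³ + 27·7² = 4·4096 + 27·49 ≡ 18 (mod 19). Nonzero ⇒ E is nonsingular.
For each x ∈ F_19, compute rhs = x³ + 16·x + 7 mod 19, then count y ∈ F_19 with y² ≡ rhs.
  x = 0: rhs = 7, matching y values: 8, 11 (2 points).
  x = 1: rhs = 5, matching y values: 9, 10 (2 points).
  x = 2: rhs = 9, matching y values: 3, 16 (2 points).
  x = 3: rhs = 6, matching y values: 5, 14 (2 points).
  x = 4: rhs = 2, matching y values: none (0 points).
  x = 5: rhs = 3, matching y values: none (0 points).
  x = 6: rhs = 15, matching y values: none (0 points).
  x = 7: rhs = 6, matching y values: 5, 14 (2 points).
  x = 8: rhs = 1, matching y values: 1, 18 (2 points).
  x = 9: rhs = 6, matching y values: 5, 14 (2 points).
  x = 10: rhs = 8, matching y values: none (0 points).
  x = 11: rhs = 13, matching y values: none (0 points).
  x = 12: rhs = 8, matching y values: none (0 points).
  x = 13: rhs = 18, matching y values: none (0 points).
  x = 14: rhs = 11, matching y values: 7, 12 (2 points).
  x = 15: rhs = 12, matching y values: none (0 points).
  x = 16: rhs = 8, matching y values: none (0 points).
  x = 17: rhs = 5, matching y values: 9, 10 (2 points).
  x = 18: rhs = 9, matching y values: 3, 16 (2 points).
Total affine count: 20.
Full point count |E(F_19)| = 20 + 1 = 21.
Hasse bound: |21 − (19+1)| = |1| = 1 ≤ 2√19 ≈ 8.7178 ✓.


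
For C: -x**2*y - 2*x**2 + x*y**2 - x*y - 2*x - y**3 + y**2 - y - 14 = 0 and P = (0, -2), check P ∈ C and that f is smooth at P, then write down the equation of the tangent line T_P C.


Tangent line at P: 4*x - 17*y - 34 = 0.

Step 1: f(0, -2) = 0, so P lies on C.
Step 2: partial derivatives
  f_x(x, y) = -2*x*y - 4*x + y**2 - y - 2, f_y(x, y) = -x**2 + 2*x*y - x - 3*y**2 + 2*y - 1.
  f_x(P) = 4, f_y(P) = -17 (gradient nonzero, so P is smooth).
Step 3: tangent line at P: 4·(x − 0) + -17·(y − -2) = 0.
Expanding: 4*x - 17*y - 34 = 0.
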